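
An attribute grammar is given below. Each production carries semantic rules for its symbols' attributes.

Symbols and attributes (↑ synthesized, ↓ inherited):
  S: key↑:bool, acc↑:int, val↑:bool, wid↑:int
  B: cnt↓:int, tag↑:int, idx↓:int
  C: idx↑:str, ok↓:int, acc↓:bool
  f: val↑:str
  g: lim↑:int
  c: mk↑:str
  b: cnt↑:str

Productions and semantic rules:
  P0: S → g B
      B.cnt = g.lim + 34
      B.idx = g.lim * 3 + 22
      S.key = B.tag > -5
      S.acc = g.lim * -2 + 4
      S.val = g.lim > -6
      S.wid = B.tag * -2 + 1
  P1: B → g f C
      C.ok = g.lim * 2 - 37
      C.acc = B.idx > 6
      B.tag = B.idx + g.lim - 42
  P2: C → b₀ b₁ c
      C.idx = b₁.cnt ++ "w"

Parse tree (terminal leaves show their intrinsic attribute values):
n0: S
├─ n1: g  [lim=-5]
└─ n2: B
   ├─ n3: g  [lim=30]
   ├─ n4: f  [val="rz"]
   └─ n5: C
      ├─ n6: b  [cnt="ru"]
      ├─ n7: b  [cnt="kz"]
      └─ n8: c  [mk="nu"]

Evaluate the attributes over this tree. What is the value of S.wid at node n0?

11

1. n1.lim = -5  [terminal]
2. n2.cnt = 29  [g.lim + 34]
3. n2.idx = 7  [g.lim * 3 + 22]
4. n3.lim = 30  [terminal]
5. n4.val = "rz"  [terminal]
6. n5.ok = 23  [g.lim * 2 - 37]
7. n5.acc = true  [B.idx > 6]
8. n6.cnt = "ru"  [terminal]
9. n7.cnt = "kz"  [terminal]
10. n8.mk = "nu"  [terminal]
11. n5.idx = "kzw"  [b₁.cnt ++ "w"]
12. n2.tag = -5  [B.idx + g.lim - 42]
13. n0.key = false  [B.tag > -5]
14. n0.acc = 14  [g.lim * -2 + 4]
15. n0.val = true  [g.lim > -6]
16. n0.wid = 11  [B.tag * -2 + 1]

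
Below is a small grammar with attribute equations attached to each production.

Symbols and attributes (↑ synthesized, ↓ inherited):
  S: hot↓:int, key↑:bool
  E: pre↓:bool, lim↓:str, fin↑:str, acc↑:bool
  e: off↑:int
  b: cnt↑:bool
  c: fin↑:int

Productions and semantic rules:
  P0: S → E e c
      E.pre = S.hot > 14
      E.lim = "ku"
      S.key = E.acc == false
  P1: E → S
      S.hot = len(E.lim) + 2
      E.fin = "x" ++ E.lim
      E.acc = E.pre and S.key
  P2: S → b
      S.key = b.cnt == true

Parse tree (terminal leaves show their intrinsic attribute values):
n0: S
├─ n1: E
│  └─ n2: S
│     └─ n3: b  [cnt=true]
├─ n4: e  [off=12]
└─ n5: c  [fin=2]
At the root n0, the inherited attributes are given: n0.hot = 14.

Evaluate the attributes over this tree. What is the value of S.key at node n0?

true

1. n0.hot = 14  [given at root]
2. n1.pre = false  [S.hot > 14]
3. n1.lim = "ku"  ["ku"]
4. n2.hot = 4  [len(E.lim) + 2]
5. n3.cnt = true  [terminal]
6. n2.key = true  [b.cnt == true]
7. n1.fin = "xku"  ["x" ++ E.lim]
8. n1.acc = false  [E.pre and S.key]
9. n4.off = 12  [terminal]
10. n5.fin = 2  [terminal]
11. n0.key = true  [E.acc == false]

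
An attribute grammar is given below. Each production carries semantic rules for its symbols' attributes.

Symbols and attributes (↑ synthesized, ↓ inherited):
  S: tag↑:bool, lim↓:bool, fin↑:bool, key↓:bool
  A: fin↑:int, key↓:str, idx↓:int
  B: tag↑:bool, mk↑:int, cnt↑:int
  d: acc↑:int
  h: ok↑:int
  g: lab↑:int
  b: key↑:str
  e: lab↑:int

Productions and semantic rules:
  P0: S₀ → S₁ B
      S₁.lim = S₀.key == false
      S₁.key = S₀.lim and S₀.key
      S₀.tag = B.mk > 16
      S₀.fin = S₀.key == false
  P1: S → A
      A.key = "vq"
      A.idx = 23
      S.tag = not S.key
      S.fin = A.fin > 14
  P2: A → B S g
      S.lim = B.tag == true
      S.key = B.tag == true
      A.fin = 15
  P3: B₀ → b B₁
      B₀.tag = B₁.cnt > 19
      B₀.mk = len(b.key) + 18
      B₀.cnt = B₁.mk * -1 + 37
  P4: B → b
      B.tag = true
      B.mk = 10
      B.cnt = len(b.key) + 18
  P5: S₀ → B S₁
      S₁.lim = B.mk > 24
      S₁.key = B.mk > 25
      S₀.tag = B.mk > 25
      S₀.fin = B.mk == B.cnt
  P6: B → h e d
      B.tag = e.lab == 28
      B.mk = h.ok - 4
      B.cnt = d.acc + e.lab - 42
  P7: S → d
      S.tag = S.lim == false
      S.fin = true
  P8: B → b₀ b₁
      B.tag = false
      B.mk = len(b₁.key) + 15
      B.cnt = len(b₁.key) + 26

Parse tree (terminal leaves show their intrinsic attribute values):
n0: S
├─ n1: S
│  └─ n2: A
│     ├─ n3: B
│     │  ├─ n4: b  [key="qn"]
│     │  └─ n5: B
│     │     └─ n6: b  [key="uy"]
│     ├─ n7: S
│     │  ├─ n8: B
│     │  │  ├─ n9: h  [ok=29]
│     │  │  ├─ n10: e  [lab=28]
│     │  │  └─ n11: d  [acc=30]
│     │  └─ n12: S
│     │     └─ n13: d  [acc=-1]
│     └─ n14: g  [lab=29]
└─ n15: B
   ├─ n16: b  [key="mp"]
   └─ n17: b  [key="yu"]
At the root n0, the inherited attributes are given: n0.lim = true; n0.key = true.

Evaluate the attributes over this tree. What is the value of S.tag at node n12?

false

1. n0.lim = true  [given at root]
2. n0.key = true  [given at root]
3. n1.lim = false  [S₀.key == false]
4. n1.key = true  [S₀.lim and S₀.key]
5. n2.key = "vq"  ["vq"]
6. n2.idx = 23  [23]
7. n4.key = "qn"  [terminal]
8. n6.key = "uy"  [terminal]
9. n5.tag = true  [true]
10. n5.mk = 10  [10]
11. n5.cnt = 20  [len(b.key) + 18]
12. n3.tag = true  [B₁.cnt > 19]
13. n3.mk = 20  [len(b.key) + 18]
14. n3.cnt = 27  [B₁.mk * -1 + 37]
15. n7.lim = true  [B.tag == true]
16. n7.key = true  [B.tag == true]
17. n9.ok = 29  [terminal]
18. n10.lab = 28  [terminal]
19. n11.acc = 30  [terminal]
20. n8.tag = true  [e.lab == 28]
21. n8.mk = 25  [h.ok - 4]
22. n8.cnt = 16  [d.acc + e.lab - 42]
23. n12.lim = true  [B.mk > 24]
24. n12.key = false  [B.mk > 25]
25. n13.acc = -1  [terminal]
26. n12.tag = false  [S.lim == false]
27. n12.fin = true  [true]
28. n7.tag = false  [B.mk > 25]
29. n7.fin = false  [B.mk == B.cnt]
30. n14.lab = 29  [terminal]
31. n2.fin = 15  [15]
32. n1.tag = false  [not S.key]
33. n1.fin = true  [A.fin > 14]
34. n16.key = "mp"  [terminal]
35. n17.key = "yu"  [terminal]
36. n15.tag = false  [false]
37. n15.mk = 17  [len(b₁.key) + 15]
38. n15.cnt = 28  [len(b₁.key) + 26]
39. n0.tag = true  [B.mk > 16]
40. n0.fin = false  [S₀.key == false]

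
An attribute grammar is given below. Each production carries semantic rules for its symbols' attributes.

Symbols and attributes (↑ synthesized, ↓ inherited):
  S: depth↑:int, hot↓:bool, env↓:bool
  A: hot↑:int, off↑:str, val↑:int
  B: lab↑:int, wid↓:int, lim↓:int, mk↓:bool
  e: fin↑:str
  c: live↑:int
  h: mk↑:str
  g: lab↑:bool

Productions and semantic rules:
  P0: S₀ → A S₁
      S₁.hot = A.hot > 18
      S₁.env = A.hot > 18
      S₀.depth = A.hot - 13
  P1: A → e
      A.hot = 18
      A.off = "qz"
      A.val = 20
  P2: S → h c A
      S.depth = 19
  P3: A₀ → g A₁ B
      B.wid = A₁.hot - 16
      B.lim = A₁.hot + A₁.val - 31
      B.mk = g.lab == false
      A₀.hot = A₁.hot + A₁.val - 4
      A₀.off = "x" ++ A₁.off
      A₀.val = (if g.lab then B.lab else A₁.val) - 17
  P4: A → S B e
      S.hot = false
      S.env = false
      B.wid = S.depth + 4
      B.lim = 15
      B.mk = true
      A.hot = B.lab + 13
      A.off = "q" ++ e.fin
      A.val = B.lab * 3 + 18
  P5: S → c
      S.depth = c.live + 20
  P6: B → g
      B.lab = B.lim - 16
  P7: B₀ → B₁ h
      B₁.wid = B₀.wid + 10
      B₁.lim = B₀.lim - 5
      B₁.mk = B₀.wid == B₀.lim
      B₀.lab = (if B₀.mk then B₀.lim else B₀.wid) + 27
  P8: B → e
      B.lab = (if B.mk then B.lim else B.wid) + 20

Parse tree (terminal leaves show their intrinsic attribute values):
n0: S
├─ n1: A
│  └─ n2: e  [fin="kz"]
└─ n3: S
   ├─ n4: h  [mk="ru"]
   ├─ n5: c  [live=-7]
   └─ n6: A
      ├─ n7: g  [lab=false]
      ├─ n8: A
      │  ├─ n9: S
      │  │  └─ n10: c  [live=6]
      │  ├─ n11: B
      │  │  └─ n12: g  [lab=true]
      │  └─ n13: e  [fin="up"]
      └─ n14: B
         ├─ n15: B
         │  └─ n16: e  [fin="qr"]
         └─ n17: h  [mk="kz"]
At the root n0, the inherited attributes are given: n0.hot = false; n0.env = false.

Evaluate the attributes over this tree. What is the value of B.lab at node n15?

1. n0.hot = false  [given at root]
2. n0.env = false  [given at root]
3. n2.fin = "kz"  [terminal]
4. n1.hot = 18  [18]
5. n1.off = "qz"  ["qz"]
6. n1.val = 20  [20]
7. n3.hot = false  [A.hot > 18]
8. n3.env = false  [A.hot > 18]
9. n4.mk = "ru"  [terminal]
10. n5.live = -7  [terminal]
11. n7.lab = false  [terminal]
12. n9.hot = false  [false]
13. n9.env = false  [false]
14. n10.live = 6  [terminal]
15. n9.depth = 26  [c.live + 20]
16. n11.wid = 30  [S.depth + 4]
17. n11.lim = 15  [15]
18. n11.mk = true  [true]
19. n12.lab = true  [terminal]
20. n11.lab = -1  [B.lim - 16]
21. n13.fin = "up"  [terminal]
22. n8.hot = 12  [B.lab + 13]
23. n8.off = "qup"  ["q" ++ e.fin]
24. n8.val = 15  [B.lab * 3 + 18]
25. n14.wid = -4  [A₁.hot - 16]
26. n14.lim = -4  [A₁.hot + A₁.val - 31]
27. n14.mk = true  [g.lab == false]
28. n15.wid = 6  [B₀.wid + 10]
29. n15.lim = -9  [B₀.lim - 5]
30. n15.mk = true  [B₀.wid == B₀.lim]
31. n16.fin = "qr"  [terminal]
32. n15.lab = 11  [(if B.mk then B.lim else B.wid) + 20]
33. n17.mk = "kz"  [terminal]
34. n14.lab = 23  [(if B₀.mk then B₀.lim else B₀.wid) + 27]
35. n6.hot = 23  [A₁.hot + A₁.val - 4]
36. n6.off = "xqup"  ["x" ++ A₁.off]
37. n6.val = -2  [(if g.lab then B.lab else A₁.val) - 17]
38. n3.depth = 19  [19]
39. n0.depth = 5  [A.hot - 13]

11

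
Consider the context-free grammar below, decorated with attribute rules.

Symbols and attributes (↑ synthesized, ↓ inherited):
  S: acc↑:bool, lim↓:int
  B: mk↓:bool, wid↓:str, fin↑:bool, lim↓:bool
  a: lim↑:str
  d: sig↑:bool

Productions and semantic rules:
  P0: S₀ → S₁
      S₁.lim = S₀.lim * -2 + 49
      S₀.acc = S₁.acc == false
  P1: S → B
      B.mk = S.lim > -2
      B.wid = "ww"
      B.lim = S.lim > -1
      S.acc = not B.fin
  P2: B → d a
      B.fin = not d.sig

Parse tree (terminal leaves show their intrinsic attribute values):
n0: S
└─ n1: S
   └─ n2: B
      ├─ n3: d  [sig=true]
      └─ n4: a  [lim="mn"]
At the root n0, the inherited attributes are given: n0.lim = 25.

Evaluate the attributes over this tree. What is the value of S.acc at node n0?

false

1. n0.lim = 25  [given at root]
2. n1.lim = -1  [S₀.lim * -2 + 49]
3. n2.mk = true  [S.lim > -2]
4. n2.wid = "ww"  ["ww"]
5. n2.lim = false  [S.lim > -1]
6. n3.sig = true  [terminal]
7. n4.lim = "mn"  [terminal]
8. n2.fin = false  [not d.sig]
9. n1.acc = true  [not B.fin]
10. n0.acc = false  [S₁.acc == false]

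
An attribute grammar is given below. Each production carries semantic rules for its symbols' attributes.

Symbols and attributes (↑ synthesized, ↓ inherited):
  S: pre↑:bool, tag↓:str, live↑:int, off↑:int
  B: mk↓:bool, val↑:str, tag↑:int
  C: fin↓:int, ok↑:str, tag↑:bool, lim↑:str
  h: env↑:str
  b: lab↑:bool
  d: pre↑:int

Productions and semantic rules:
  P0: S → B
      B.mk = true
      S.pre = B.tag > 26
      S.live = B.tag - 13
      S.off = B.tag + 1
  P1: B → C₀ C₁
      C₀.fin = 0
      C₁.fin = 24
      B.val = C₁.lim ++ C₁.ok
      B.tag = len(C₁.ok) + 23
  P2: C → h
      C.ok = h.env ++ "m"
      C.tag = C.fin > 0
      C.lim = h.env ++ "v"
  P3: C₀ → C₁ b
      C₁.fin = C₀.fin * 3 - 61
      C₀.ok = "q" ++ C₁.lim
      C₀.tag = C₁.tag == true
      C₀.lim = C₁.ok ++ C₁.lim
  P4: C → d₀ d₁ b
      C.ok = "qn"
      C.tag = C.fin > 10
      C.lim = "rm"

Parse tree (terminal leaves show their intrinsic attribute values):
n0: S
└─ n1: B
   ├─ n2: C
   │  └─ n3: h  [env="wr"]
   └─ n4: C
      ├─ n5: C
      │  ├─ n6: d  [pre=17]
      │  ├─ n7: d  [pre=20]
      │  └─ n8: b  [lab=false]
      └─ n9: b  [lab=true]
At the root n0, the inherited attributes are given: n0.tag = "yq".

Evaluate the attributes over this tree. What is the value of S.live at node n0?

1. n0.tag = "yq"  [given at root]
2. n1.mk = true  [true]
3. n2.fin = 0  [0]
4. n3.env = "wr"  [terminal]
5. n2.ok = "wrm"  [h.env ++ "m"]
6. n2.tag = false  [C.fin > 0]
7. n2.lim = "wrv"  [h.env ++ "v"]
8. n4.fin = 24  [24]
9. n5.fin = 11  [C₀.fin * 3 - 61]
10. n6.pre = 17  [terminal]
11. n7.pre = 20  [terminal]
12. n8.lab = false  [terminal]
13. n5.ok = "qn"  ["qn"]
14. n5.tag = true  [C.fin > 10]
15. n5.lim = "rm"  ["rm"]
16. n9.lab = true  [terminal]
17. n4.ok = "qrm"  ["q" ++ C₁.lim]
18. n4.tag = true  [C₁.tag == true]
19. n4.lim = "qnrm"  [C₁.ok ++ C₁.lim]
20. n1.val = "qnrmqrm"  [C₁.lim ++ C₁.ok]
21. n1.tag = 26  [len(C₁.ok) + 23]
22. n0.pre = false  [B.tag > 26]
23. n0.live = 13  [B.tag - 13]
24. n0.off = 27  [B.tag + 1]

13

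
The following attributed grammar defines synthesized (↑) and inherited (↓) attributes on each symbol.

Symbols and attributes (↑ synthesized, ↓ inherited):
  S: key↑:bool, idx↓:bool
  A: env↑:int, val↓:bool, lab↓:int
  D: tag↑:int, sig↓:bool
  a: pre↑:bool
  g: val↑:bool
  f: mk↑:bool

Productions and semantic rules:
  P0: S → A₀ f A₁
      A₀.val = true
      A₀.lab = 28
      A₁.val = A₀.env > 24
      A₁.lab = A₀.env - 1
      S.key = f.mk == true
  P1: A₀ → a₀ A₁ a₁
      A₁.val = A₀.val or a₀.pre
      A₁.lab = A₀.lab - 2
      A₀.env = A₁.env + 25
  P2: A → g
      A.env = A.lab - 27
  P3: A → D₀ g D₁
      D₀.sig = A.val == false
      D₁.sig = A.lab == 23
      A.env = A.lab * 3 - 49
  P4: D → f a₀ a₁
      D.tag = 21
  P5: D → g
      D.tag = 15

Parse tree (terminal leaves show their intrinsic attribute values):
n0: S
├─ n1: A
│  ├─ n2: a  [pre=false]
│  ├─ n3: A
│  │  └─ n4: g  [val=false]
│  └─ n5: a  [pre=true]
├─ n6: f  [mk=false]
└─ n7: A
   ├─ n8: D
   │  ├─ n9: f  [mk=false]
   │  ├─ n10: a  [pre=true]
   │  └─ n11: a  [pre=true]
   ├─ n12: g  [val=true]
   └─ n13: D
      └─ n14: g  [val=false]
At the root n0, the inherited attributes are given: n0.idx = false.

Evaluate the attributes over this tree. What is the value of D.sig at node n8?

true

1. n0.idx = false  [given at root]
2. n1.val = true  [true]
3. n1.lab = 28  [28]
4. n2.pre = false  [terminal]
5. n3.val = true  [A₀.val or a₀.pre]
6. n3.lab = 26  [A₀.lab - 2]
7. n4.val = false  [terminal]
8. n3.env = -1  [A.lab - 27]
9. n5.pre = true  [terminal]
10. n1.env = 24  [A₁.env + 25]
11. n6.mk = false  [terminal]
12. n7.val = false  [A₀.env > 24]
13. n7.lab = 23  [A₀.env - 1]
14. n8.sig = true  [A.val == false]
15. n9.mk = false  [terminal]
16. n10.pre = true  [terminal]
17. n11.pre = true  [terminal]
18. n8.tag = 21  [21]
19. n12.val = true  [terminal]
20. n13.sig = true  [A.lab == 23]
21. n14.val = false  [terminal]
22. n13.tag = 15  [15]
23. n7.env = 20  [A.lab * 3 - 49]
24. n0.key = false  [f.mk == true]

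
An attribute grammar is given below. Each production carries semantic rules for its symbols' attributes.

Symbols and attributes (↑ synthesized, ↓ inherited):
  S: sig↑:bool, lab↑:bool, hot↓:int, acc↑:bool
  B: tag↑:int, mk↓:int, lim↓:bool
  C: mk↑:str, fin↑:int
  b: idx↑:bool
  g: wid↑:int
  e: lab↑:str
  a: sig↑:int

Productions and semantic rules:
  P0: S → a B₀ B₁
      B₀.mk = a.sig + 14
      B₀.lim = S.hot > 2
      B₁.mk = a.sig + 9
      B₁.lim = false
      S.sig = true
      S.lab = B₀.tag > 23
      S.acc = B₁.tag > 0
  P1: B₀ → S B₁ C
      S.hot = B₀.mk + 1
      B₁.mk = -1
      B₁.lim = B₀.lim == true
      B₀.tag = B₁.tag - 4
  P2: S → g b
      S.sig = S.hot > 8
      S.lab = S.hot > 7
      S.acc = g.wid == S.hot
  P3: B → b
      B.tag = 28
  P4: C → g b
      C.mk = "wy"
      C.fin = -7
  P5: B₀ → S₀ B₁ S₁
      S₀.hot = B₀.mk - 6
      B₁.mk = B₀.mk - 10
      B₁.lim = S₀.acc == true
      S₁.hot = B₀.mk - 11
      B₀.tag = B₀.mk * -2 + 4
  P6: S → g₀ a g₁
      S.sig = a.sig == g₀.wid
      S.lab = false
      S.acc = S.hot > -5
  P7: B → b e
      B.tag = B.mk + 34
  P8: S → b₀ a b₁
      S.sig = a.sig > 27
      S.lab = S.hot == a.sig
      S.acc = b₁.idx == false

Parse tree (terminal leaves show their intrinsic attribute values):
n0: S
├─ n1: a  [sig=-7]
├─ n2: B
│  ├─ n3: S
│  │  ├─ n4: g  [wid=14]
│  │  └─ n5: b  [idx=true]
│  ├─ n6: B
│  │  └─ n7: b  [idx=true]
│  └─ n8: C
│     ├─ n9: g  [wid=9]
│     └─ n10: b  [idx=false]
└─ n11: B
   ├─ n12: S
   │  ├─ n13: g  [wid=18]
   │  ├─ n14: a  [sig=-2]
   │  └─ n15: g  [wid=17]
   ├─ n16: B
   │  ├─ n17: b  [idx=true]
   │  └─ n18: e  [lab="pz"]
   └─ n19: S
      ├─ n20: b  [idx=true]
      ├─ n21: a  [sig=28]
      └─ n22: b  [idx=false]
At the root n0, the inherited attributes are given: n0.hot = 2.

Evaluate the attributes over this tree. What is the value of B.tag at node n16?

26

1. n0.hot = 2  [given at root]
2. n1.sig = -7  [terminal]
3. n2.mk = 7  [a.sig + 14]
4. n2.lim = false  [S.hot > 2]
5. n3.hot = 8  [B₀.mk + 1]
6. n4.wid = 14  [terminal]
7. n5.idx = true  [terminal]
8. n3.sig = false  [S.hot > 8]
9. n3.lab = true  [S.hot > 7]
10. n3.acc = false  [g.wid == S.hot]
11. n6.mk = -1  [-1]
12. n6.lim = false  [B₀.lim == true]
13. n7.idx = true  [terminal]
14. n6.tag = 28  [28]
15. n9.wid = 9  [terminal]
16. n10.idx = false  [terminal]
17. n8.mk = "wy"  ["wy"]
18. n8.fin = -7  [-7]
19. n2.tag = 24  [B₁.tag - 4]
20. n11.mk = 2  [a.sig + 9]
21. n11.lim = false  [false]
22. n12.hot = -4  [B₀.mk - 6]
23. n13.wid = 18  [terminal]
24. n14.sig = -2  [terminal]
25. n15.wid = 17  [terminal]
26. n12.sig = false  [a.sig == g₀.wid]
27. n12.lab = false  [false]
28. n12.acc = true  [S.hot > -5]
29. n16.mk = -8  [B₀.mk - 10]
30. n16.lim = true  [S₀.acc == true]
31. n17.idx = true  [terminal]
32. n18.lab = "pz"  [terminal]
33. n16.tag = 26  [B.mk + 34]
34. n19.hot = -9  [B₀.mk - 11]
35. n20.idx = true  [terminal]
36. n21.sig = 28  [terminal]
37. n22.idx = false  [terminal]
38. n19.sig = true  [a.sig > 27]
39. n19.lab = false  [S.hot == a.sig]
40. n19.acc = true  [b₁.idx == false]
41. n11.tag = 0  [B₀.mk * -2 + 4]
42. n0.sig = true  [true]
43. n0.lab = true  [B₀.tag > 23]
44. n0.acc = false  [B₁.tag > 0]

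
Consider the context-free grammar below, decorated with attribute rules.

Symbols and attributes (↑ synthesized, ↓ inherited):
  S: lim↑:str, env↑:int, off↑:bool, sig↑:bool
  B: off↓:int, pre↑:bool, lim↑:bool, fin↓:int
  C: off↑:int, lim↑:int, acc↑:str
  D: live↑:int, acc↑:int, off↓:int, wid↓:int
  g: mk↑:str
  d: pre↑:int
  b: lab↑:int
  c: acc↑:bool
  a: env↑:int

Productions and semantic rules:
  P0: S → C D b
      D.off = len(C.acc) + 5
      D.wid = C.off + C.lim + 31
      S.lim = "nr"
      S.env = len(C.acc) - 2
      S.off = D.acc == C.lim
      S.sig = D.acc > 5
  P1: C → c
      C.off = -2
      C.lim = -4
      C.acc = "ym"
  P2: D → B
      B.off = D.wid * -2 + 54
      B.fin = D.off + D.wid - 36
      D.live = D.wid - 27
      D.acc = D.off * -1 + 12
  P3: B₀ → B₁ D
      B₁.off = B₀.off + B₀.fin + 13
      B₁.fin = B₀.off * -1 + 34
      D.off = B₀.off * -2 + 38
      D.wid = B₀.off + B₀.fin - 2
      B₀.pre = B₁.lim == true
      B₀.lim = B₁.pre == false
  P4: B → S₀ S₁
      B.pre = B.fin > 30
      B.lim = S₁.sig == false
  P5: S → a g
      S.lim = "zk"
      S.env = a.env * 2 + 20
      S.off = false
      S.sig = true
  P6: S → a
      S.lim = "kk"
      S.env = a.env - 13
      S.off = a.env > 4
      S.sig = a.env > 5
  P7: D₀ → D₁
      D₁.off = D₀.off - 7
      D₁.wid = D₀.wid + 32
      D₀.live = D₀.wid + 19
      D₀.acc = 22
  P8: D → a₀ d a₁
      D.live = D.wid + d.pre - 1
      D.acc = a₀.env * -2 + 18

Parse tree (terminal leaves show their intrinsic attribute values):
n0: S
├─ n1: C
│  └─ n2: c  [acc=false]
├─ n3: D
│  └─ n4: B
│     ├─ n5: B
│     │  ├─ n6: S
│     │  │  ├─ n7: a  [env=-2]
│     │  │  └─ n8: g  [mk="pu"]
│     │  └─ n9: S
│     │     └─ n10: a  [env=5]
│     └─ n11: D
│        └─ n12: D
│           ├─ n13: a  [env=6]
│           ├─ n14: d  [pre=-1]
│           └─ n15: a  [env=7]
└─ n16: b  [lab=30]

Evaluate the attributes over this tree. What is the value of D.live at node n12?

1. n2.acc = false  [terminal]
2. n1.off = -2  [-2]
3. n1.lim = -4  [-4]
4. n1.acc = "ym"  ["ym"]
5. n3.off = 7  [len(C.acc) + 5]
6. n3.wid = 25  [C.off + C.lim + 31]
7. n4.off = 4  [D.wid * -2 + 54]
8. n4.fin = -4  [D.off + D.wid - 36]
9. n5.off = 13  [B₀.off + B₀.fin + 13]
10. n5.fin = 30  [B₀.off * -1 + 34]
11. n7.env = -2  [terminal]
12. n8.mk = "pu"  [terminal]
13. n6.lim = "zk"  ["zk"]
14. n6.env = 16  [a.env * 2 + 20]
15. n6.off = false  [false]
16. n6.sig = true  [true]
17. n10.env = 5  [terminal]
18. n9.lim = "kk"  ["kk"]
19. n9.env = -8  [a.env - 13]
20. n9.off = true  [a.env > 4]
21. n9.sig = false  [a.env > 5]
22. n5.pre = false  [B.fin > 30]
23. n5.lim = true  [S₁.sig == false]
24. n11.off = 30  [B₀.off * -2 + 38]
25. n11.wid = -2  [B₀.off + B₀.fin - 2]
26. n12.off = 23  [D₀.off - 7]
27. n12.wid = 30  [D₀.wid + 32]
28. n13.env = 6  [terminal]
29. n14.pre = -1  [terminal]
30. n15.env = 7  [terminal]
31. n12.live = 28  [D.wid + d.pre - 1]
32. n12.acc = 6  [a₀.env * -2 + 18]
33. n11.live = 17  [D₀.wid + 19]
34. n11.acc = 22  [22]
35. n4.pre = true  [B₁.lim == true]
36. n4.lim = true  [B₁.pre == false]
37. n3.live = -2  [D.wid - 27]
38. n3.acc = 5  [D.off * -1 + 12]
39. n16.lab = 30  [terminal]
40. n0.lim = "nr"  ["nr"]
41. n0.env = 0  [len(C.acc) - 2]
42. n0.off = false  [D.acc == C.lim]
43. n0.sig = false  [D.acc > 5]

28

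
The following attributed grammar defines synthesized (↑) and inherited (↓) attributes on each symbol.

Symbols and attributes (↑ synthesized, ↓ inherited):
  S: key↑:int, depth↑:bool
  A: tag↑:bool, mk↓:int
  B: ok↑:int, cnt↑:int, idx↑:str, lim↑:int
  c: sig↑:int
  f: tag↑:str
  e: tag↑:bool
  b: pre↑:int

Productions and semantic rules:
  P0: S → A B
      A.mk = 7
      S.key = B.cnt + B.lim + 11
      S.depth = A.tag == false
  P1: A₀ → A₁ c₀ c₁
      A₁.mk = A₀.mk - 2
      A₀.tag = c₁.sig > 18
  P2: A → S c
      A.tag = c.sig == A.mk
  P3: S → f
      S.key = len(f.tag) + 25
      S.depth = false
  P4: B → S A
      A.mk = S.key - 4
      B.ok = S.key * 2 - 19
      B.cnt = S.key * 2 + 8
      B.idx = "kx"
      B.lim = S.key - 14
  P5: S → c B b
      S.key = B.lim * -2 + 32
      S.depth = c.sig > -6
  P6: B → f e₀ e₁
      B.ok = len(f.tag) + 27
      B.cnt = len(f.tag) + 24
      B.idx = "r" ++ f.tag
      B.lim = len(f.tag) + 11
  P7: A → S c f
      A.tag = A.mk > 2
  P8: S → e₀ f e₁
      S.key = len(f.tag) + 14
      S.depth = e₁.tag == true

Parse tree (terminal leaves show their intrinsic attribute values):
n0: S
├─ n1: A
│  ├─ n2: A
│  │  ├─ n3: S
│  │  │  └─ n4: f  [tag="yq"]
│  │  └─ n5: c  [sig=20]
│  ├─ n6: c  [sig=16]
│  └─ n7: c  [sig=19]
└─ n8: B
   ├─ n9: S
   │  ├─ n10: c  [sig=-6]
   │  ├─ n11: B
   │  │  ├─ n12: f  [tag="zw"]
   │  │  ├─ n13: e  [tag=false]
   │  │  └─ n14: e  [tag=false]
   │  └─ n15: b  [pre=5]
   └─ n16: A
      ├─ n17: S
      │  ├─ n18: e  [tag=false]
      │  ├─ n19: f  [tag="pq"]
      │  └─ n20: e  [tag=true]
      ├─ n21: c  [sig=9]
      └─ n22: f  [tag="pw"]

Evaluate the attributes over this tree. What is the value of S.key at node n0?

23

1. n1.mk = 7  [7]
2. n2.mk = 5  [A₀.mk - 2]
3. n4.tag = "yq"  [terminal]
4. n3.key = 27  [len(f.tag) + 25]
5. n3.depth = false  [false]
6. n5.sig = 20  [terminal]
7. n2.tag = false  [c.sig == A.mk]
8. n6.sig = 16  [terminal]
9. n7.sig = 19  [terminal]
10. n1.tag = true  [c₁.sig > 18]
11. n10.sig = -6  [terminal]
12. n12.tag = "zw"  [terminal]
13. n13.tag = false  [terminal]
14. n14.tag = false  [terminal]
15. n11.ok = 29  [len(f.tag) + 27]
16. n11.cnt = 26  [len(f.tag) + 24]
17. n11.idx = "rzw"  ["r" ++ f.tag]
18. n11.lim = 13  [len(f.tag) + 11]
19. n15.pre = 5  [terminal]
20. n9.key = 6  [B.lim * -2 + 32]
21. n9.depth = false  [c.sig > -6]
22. n16.mk = 2  [S.key - 4]
23. n18.tag = false  [terminal]
24. n19.tag = "pq"  [terminal]
25. n20.tag = true  [terminal]
26. n17.key = 16  [len(f.tag) + 14]
27. n17.depth = true  [e₁.tag == true]
28. n21.sig = 9  [terminal]
29. n22.tag = "pw"  [terminal]
30. n16.tag = false  [A.mk > 2]
31. n8.ok = -7  [S.key * 2 - 19]
32. n8.cnt = 20  [S.key * 2 + 8]
33. n8.idx = "kx"  ["kx"]
34. n8.lim = -8  [S.key - 14]
35. n0.key = 23  [B.cnt + B.lim + 11]
36. n0.depth = false  [A.tag == false]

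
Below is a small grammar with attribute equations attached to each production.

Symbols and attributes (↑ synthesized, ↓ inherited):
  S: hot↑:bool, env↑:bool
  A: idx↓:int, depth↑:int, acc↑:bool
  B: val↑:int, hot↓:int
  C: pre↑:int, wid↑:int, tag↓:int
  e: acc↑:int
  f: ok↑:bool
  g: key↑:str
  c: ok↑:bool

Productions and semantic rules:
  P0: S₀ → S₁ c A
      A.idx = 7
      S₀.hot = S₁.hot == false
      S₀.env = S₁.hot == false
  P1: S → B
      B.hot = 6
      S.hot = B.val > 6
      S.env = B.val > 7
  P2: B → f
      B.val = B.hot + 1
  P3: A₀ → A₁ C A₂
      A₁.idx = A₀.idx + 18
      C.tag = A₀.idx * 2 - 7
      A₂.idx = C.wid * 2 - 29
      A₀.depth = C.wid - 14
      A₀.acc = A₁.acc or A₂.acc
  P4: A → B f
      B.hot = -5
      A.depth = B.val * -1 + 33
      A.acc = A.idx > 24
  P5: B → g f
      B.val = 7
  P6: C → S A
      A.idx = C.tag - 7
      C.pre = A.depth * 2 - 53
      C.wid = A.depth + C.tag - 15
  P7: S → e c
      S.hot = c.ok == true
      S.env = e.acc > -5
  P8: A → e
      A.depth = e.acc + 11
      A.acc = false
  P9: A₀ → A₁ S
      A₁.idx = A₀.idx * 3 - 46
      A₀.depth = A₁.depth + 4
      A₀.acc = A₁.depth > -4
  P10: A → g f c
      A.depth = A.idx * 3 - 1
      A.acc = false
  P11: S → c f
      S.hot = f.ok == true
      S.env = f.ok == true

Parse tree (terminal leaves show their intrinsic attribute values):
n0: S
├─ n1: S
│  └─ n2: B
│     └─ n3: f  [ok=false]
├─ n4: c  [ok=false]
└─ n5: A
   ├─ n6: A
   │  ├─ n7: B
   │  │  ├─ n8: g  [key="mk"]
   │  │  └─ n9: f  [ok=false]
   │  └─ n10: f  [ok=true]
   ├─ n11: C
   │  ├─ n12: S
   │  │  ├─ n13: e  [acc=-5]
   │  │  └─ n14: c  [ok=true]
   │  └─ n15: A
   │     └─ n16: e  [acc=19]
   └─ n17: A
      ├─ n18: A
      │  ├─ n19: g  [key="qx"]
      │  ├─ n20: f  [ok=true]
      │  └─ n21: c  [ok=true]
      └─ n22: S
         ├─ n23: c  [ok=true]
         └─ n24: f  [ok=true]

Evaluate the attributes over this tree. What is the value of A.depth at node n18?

-4

1. n2.hot = 6  [6]
2. n3.ok = false  [terminal]
3. n2.val = 7  [B.hot + 1]
4. n1.hot = true  [B.val > 6]
5. n1.env = false  [B.val > 7]
6. n4.ok = false  [terminal]
7. n5.idx = 7  [7]
8. n6.idx = 25  [A₀.idx + 18]
9. n7.hot = -5  [-5]
10. n8.key = "mk"  [terminal]
11. n9.ok = false  [terminal]
12. n7.val = 7  [7]
13. n10.ok = true  [terminal]
14. n6.depth = 26  [B.val * -1 + 33]
15. n6.acc = true  [A.idx > 24]
16. n11.tag = 7  [A₀.idx * 2 - 7]
17. n13.acc = -5  [terminal]
18. n14.ok = true  [terminal]
19. n12.hot = true  [c.ok == true]
20. n12.env = false  [e.acc > -5]
21. n15.idx = 0  [C.tag - 7]
22. n16.acc = 19  [terminal]
23. n15.depth = 30  [e.acc + 11]
24. n15.acc = false  [false]
25. n11.pre = 7  [A.depth * 2 - 53]
26. n11.wid = 22  [A.depth + C.tag - 15]
27. n17.idx = 15  [C.wid * 2 - 29]
28. n18.idx = -1  [A₀.idx * 3 - 46]
29. n19.key = "qx"  [terminal]
30. n20.ok = true  [terminal]
31. n21.ok = true  [terminal]
32. n18.depth = -4  [A.idx * 3 - 1]
33. n18.acc = false  [false]
34. n23.ok = true  [terminal]
35. n24.ok = true  [terminal]
36. n22.hot = true  [f.ok == true]
37. n22.env = true  [f.ok == true]
38. n17.depth = 0  [A₁.depth + 4]
39. n17.acc = false  [A₁.depth > -4]
40. n5.depth = 8  [C.wid - 14]
41. n5.acc = true  [A₁.acc or A₂.acc]
42. n0.hot = false  [S₁.hot == false]
43. n0.env = false  [S₁.hot == false]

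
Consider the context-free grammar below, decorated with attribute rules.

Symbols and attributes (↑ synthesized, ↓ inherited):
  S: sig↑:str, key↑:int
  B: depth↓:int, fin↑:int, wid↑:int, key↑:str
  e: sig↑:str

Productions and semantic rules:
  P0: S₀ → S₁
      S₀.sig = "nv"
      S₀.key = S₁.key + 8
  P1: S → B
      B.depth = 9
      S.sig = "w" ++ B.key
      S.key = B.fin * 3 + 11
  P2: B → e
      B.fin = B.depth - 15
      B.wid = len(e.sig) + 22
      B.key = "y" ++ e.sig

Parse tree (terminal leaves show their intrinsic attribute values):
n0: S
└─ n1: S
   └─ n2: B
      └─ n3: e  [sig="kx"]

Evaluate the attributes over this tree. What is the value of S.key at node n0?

1. n2.depth = 9  [9]
2. n3.sig = "kx"  [terminal]
3. n2.fin = -6  [B.depth - 15]
4. n2.wid = 24  [len(e.sig) + 22]
5. n2.key = "ykx"  ["y" ++ e.sig]
6. n1.sig = "wykx"  ["w" ++ B.key]
7. n1.key = -7  [B.fin * 3 + 11]
8. n0.sig = "nv"  ["nv"]
9. n0.key = 1  [S₁.key + 8]

1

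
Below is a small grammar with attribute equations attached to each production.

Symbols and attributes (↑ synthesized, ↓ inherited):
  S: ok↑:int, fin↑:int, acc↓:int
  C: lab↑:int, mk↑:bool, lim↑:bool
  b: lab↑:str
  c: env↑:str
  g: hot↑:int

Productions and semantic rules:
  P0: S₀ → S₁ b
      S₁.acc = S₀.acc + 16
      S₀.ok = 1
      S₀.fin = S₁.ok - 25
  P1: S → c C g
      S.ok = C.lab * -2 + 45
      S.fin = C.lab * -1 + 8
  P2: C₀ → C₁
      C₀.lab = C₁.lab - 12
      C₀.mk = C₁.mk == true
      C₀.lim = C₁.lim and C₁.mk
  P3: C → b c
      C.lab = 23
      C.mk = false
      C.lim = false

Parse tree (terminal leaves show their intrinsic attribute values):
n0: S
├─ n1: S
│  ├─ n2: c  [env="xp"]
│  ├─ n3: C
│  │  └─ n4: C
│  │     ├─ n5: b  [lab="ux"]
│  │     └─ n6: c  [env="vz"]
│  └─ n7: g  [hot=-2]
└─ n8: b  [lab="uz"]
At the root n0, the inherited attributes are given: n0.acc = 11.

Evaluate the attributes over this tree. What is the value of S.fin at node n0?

-2

1. n0.acc = 11  [given at root]
2. n1.acc = 27  [S₀.acc + 16]
3. n2.env = "xp"  [terminal]
4. n5.lab = "ux"  [terminal]
5. n6.env = "vz"  [terminal]
6. n4.lab = 23  [23]
7. n4.mk = false  [false]
8. n4.lim = false  [false]
9. n3.lab = 11  [C₁.lab - 12]
10. n3.mk = false  [C₁.mk == true]
11. n3.lim = false  [C₁.lim and C₁.mk]
12. n7.hot = -2  [terminal]
13. n1.ok = 23  [C.lab * -2 + 45]
14. n1.fin = -3  [C.lab * -1 + 8]
15. n8.lab = "uz"  [terminal]
16. n0.ok = 1  [1]
17. n0.fin = -2  [S₁.ok - 25]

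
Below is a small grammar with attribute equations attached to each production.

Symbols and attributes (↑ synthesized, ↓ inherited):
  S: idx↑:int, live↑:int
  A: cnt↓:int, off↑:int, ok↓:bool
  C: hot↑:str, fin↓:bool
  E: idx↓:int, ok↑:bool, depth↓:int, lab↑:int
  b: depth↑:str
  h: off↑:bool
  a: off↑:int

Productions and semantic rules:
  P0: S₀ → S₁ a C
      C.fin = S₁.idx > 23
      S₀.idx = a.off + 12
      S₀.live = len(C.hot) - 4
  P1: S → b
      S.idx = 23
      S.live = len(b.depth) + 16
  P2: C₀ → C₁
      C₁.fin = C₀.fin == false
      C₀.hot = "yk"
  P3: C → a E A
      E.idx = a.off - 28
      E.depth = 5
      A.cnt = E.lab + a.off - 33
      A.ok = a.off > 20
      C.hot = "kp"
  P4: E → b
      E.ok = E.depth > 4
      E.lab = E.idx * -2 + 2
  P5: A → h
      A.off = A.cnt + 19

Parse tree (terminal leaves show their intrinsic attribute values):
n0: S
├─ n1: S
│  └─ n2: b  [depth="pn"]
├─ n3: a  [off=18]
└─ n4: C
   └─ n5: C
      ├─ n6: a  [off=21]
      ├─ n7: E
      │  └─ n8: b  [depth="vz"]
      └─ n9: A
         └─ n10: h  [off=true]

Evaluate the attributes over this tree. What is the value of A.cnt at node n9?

1. n2.depth = "pn"  [terminal]
2. n1.idx = 23  [23]
3. n1.live = 18  [len(b.depth) + 16]
4. n3.off = 18  [terminal]
5. n4.fin = false  [S₁.idx > 23]
6. n5.fin = true  [C₀.fin == false]
7. n6.off = 21  [terminal]
8. n7.idx = -7  [a.off - 28]
9. n7.depth = 5  [5]
10. n8.depth = "vz"  [terminal]
11. n7.ok = true  [E.depth > 4]
12. n7.lab = 16  [E.idx * -2 + 2]
13. n9.cnt = 4  [E.lab + a.off - 33]
14. n9.ok = true  [a.off > 20]
15. n10.off = true  [terminal]
16. n9.off = 23  [A.cnt + 19]
17. n5.hot = "kp"  ["kp"]
18. n4.hot = "yk"  ["yk"]
19. n0.idx = 30  [a.off + 12]
20. n0.live = -2  [len(C.hot) - 4]

4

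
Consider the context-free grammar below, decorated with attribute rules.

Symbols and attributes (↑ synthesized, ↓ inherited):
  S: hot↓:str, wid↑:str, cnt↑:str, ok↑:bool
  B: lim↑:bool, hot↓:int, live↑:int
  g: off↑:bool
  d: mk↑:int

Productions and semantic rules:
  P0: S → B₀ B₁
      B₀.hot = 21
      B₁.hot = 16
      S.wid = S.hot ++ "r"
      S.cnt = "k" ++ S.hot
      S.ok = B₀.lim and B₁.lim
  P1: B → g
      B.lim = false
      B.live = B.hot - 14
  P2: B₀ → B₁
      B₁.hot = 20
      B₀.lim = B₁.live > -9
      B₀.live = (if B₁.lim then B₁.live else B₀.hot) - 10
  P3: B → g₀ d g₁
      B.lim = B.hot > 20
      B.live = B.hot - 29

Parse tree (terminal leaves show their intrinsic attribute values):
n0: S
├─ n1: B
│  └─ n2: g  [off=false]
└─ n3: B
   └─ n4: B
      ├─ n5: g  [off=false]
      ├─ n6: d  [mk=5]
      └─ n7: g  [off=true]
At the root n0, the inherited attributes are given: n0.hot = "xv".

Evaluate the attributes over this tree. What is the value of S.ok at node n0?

false

1. n0.hot = "xv"  [given at root]
2. n1.hot = 21  [21]
3. n2.off = false  [terminal]
4. n1.lim = false  [false]
5. n1.live = 7  [B.hot - 14]
6. n3.hot = 16  [16]
7. n4.hot = 20  [20]
8. n5.off = false  [terminal]
9. n6.mk = 5  [terminal]
10. n7.off = true  [terminal]
11. n4.lim = false  [B.hot > 20]
12. n4.live = -9  [B.hot - 29]
13. n3.lim = false  [B₁.live > -9]
14. n3.live = 6  [(if B₁.lim then B₁.live else B₀.hot) - 10]
15. n0.wid = "xvr"  [S.hot ++ "r"]
16. n0.cnt = "kxv"  ["k" ++ S.hot]
17. n0.ok = false  [B₀.lim and B₁.lim]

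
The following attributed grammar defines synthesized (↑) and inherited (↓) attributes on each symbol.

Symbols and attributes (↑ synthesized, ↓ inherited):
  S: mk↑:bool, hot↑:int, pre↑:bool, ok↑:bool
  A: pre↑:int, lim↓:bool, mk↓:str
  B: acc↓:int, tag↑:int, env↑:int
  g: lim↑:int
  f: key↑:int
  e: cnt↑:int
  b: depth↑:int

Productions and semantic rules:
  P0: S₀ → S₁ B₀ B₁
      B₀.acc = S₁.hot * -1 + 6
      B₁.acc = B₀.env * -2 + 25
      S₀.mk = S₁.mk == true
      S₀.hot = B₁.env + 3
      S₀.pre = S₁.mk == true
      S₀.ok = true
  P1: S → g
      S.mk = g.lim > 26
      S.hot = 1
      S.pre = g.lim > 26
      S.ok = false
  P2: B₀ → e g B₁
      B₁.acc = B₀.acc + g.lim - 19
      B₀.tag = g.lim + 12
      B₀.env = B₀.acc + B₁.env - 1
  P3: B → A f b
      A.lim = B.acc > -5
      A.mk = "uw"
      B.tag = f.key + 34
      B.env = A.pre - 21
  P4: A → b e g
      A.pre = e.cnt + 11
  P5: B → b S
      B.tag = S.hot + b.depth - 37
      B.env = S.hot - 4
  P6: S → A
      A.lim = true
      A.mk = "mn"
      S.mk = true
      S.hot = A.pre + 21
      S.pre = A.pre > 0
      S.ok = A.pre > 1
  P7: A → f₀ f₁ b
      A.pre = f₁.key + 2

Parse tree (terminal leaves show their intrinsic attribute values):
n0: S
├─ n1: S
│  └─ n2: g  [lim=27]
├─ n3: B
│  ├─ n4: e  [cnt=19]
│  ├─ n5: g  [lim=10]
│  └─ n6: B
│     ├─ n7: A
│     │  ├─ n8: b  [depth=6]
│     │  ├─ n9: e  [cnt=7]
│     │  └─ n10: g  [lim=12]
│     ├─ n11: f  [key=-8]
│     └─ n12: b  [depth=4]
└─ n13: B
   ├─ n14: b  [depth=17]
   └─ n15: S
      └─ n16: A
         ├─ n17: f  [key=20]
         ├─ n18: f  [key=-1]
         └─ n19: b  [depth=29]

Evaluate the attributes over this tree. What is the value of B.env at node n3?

1. n2.lim = 27  [terminal]
2. n1.mk = true  [g.lim > 26]
3. n1.hot = 1  [1]
4. n1.pre = true  [g.lim > 26]
5. n1.ok = false  [false]
6. n3.acc = 5  [S₁.hot * -1 + 6]
7. n4.cnt = 19  [terminal]
8. n5.lim = 10  [terminal]
9. n6.acc = -4  [B₀.acc + g.lim - 19]
10. n7.lim = true  [B.acc > -5]
11. n7.mk = "uw"  ["uw"]
12. n8.depth = 6  [terminal]
13. n9.cnt = 7  [terminal]
14. n10.lim = 12  [terminal]
15. n7.pre = 18  [e.cnt + 11]
16. n11.key = -8  [terminal]
17. n12.depth = 4  [terminal]
18. n6.tag = 26  [f.key + 34]
19. n6.env = -3  [A.pre - 21]
20. n3.tag = 22  [g.lim + 12]
21. n3.env = 1  [B₀.acc + B₁.env - 1]
22. n13.acc = 23  [B₀.env * -2 + 25]
23. n14.depth = 17  [terminal]
24. n16.lim = true  [true]
25. n16.mk = "mn"  ["mn"]
26. n17.key = 20  [terminal]
27. n18.key = -1  [terminal]
28. n19.depth = 29  [terminal]
29. n16.pre = 1  [f₁.key + 2]
30. n15.mk = true  [true]
31. n15.hot = 22  [A.pre + 21]
32. n15.pre = true  [A.pre > 0]
33. n15.ok = false  [A.pre > 1]
34. n13.tag = 2  [S.hot + b.depth - 37]
35. n13.env = 18  [S.hot - 4]
36. n0.mk = true  [S₁.mk == true]
37. n0.hot = 21  [B₁.env + 3]
38. n0.pre = true  [S₁.mk == true]
39. n0.ok = true  [true]

1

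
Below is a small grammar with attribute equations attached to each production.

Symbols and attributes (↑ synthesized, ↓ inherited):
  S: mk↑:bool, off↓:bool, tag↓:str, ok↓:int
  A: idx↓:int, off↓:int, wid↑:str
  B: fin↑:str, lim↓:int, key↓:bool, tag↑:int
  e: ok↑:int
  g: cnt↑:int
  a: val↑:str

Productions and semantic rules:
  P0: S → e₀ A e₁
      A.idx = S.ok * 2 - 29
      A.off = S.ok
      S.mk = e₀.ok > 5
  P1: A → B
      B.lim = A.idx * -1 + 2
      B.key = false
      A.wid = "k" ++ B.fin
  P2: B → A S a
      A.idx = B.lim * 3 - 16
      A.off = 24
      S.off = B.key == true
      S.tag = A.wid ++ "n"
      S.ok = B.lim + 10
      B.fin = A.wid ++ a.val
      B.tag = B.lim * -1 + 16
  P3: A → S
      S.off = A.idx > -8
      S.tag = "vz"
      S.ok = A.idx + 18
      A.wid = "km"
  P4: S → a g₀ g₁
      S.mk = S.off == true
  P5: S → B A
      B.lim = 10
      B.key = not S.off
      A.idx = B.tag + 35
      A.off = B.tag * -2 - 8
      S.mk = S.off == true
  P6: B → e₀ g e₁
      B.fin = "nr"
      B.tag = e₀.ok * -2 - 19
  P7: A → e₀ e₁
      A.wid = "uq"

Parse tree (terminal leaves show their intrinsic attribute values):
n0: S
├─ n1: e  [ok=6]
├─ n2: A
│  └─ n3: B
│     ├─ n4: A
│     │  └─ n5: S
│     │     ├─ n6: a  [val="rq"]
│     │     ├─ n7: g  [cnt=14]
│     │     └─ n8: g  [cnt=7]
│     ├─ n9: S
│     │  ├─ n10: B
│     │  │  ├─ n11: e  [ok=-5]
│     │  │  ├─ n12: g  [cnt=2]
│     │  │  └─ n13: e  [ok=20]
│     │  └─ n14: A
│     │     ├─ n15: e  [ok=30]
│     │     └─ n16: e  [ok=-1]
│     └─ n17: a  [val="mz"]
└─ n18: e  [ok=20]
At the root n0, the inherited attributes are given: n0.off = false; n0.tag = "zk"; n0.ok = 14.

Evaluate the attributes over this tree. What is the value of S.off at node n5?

true

1. n0.off = false  [given at root]
2. n0.tag = "zk"  [given at root]
3. n0.ok = 14  [given at root]
4. n1.ok = 6  [terminal]
5. n2.idx = -1  [S.ok * 2 - 29]
6. n2.off = 14  [S.ok]
7. n3.lim = 3  [A.idx * -1 + 2]
8. n3.key = false  [false]
9. n4.idx = -7  [B.lim * 3 - 16]
10. n4.off = 24  [24]
11. n5.off = true  [A.idx > -8]
12. n5.tag = "vz"  ["vz"]
13. n5.ok = 11  [A.idx + 18]
14. n6.val = "rq"  [terminal]
15. n7.cnt = 14  [terminal]
16. n8.cnt = 7  [terminal]
17. n5.mk = true  [S.off == true]
18. n4.wid = "km"  ["km"]
19. n9.off = false  [B.key == true]
20. n9.tag = "kmn"  [A.wid ++ "n"]
21. n9.ok = 13  [B.lim + 10]
22. n10.lim = 10  [10]
23. n10.key = true  [not S.off]
24. n11.ok = -5  [terminal]
25. n12.cnt = 2  [terminal]
26. n13.ok = 20  [terminal]
27. n10.fin = "nr"  ["nr"]
28. n10.tag = -9  [e₀.ok * -2 - 19]
29. n14.idx = 26  [B.tag + 35]
30. n14.off = 10  [B.tag * -2 - 8]
31. n15.ok = 30  [terminal]
32. n16.ok = -1  [terminal]
33. n14.wid = "uq"  ["uq"]
34. n9.mk = false  [S.off == true]
35. n17.val = "mz"  [terminal]
36. n3.fin = "kmmz"  [A.wid ++ a.val]
37. n3.tag = 13  [B.lim * -1 + 16]
38. n2.wid = "kkmmz"  ["k" ++ B.fin]
39. n18.ok = 20  [terminal]
40. n0.mk = true  [e₀.ok > 5]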